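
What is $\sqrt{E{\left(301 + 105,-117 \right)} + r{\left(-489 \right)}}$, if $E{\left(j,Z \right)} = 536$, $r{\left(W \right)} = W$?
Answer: $\sqrt{47} \approx 6.8557$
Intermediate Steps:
$\sqrt{E{\left(301 + 105,-117 \right)} + r{\left(-489 \right)}} = \sqrt{536 - 489} = \sqrt{47}$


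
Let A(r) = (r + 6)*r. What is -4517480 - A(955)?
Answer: -5435235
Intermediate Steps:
A(r) = r*(6 + r) (A(r) = (6 + r)*r = r*(6 + r))
-4517480 - A(955) = -4517480 - 955*(6 + 955) = -4517480 - 955*961 = -4517480 - 1*917755 = -4517480 - 917755 = -5435235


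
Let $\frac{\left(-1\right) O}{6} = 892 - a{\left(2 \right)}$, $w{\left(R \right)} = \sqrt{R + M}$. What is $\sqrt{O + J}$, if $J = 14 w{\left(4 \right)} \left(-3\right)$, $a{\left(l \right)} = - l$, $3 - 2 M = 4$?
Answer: $\sqrt{-5364 - 21 \sqrt{14}} \approx 73.774 i$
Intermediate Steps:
$M = - \frac{1}{2}$ ($M = \frac{3}{2} - 2 = - \frac{1}{2} \approx -0.5$)
$w{\left(R \right)} = \sqrt{- \frac{1}{2} + R}$ ($w{\left(R \right)} = \sqrt{R - \frac{1}{2}} = \sqrt{- \frac{1}{2} + R}$)
$O = -5364$ ($O = - 6 \left(892 - \left(-1\right) 2\right) = - 6 \left(892 - -2\right) = - 6 \left(892 + 2\right) = \left(-6\right) 894 = -5364$)
$J = - 21 \sqrt{14}$ ($J = 14 \frac{\sqrt{-2 + 4 \cdot 4}}{2} \left(-3\right) = 14 \frac{\sqrt{-2 + 16}}{2} \left(-3\right) = 14 \frac{\sqrt{14}}{2} \left(-3\right) = 7 \sqrt{14} \left(-3\right) = - 21 \sqrt{14} \approx -78.575$)
$\sqrt{O + J} = \sqrt{-5364 - 21 \sqrt{14}}$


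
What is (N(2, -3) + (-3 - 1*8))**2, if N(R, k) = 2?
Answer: 81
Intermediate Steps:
(N(2, -3) + (-3 - 1*8))**2 = (2 + (-3 - 1*8))**2 = (2 + (-3 - 8))**2 = (2 - 11)**2 = (-9)**2 = 81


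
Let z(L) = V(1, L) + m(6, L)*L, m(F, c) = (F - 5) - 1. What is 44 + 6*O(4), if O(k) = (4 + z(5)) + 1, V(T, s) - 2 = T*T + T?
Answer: 98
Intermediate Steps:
m(F, c) = -6 + F (m(F, c) = (-5 + F) - 1 = -6 + F)
V(T, s) = 2 + T + T² (V(T, s) = 2 + (T*T + T) = 2 + (T² + T) = 2 + (T + T²) = 2 + T + T²)
z(L) = 4 (z(L) = (2 + 1 + 1²) + (-6 + 6)*L = (2 + 1 + 1) + 0*L = 4 + 0 = 4)
O(k) = 9 (O(k) = (4 + 4) + 1 = 8 + 1 = 9)
44 + 6*O(4) = 44 + 6*9 = 44 + 54 = 98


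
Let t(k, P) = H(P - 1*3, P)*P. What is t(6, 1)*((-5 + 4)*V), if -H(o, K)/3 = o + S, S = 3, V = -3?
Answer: -9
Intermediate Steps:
H(o, K) = -9 - 3*o (H(o, K) = -3*(o + 3) = -3*(3 + o) = -9 - 3*o)
t(k, P) = -3*P² (t(k, P) = (-9 - 3*(P - 1*3))*P = (-9 - 3*(P - 3))*P = (-9 - 3*(-3 + P))*P = (-9 + (9 - 3*P))*P = (-3*P)*P = -3*P²)
t(6, 1)*((-5 + 4)*V) = (-3*1²)*((-5 + 4)*(-3)) = (-3*1)*(-1*(-3)) = -3*3 = -9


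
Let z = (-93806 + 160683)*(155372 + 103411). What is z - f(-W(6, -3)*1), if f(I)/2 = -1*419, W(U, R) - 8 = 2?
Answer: 17306631529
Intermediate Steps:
W(U, R) = 10 (W(U, R) = 8 + 2 = 10)
f(I) = -838 (f(I) = 2*(-1*419) = 2*(-419) = -838)
z = 17306630691 (z = 66877*258783 = 17306630691)
z - f(-W(6, -3)*1) = 17306630691 - 1*(-838) = 17306630691 + 838 = 17306631529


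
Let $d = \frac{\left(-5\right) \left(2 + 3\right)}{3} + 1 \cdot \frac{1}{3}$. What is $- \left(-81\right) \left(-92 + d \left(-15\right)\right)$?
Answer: $2268$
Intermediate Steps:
$d = -8$ ($d = \left(-5\right) 5 \cdot \frac{1}{3} + 1 \cdot \frac{1}{3} = \left(-25\right) \frac{1}{3} + \frac{1}{3} = - \frac{25}{3} + \frac{1}{3} = -8$)
$- \left(-81\right) \left(-92 + d \left(-15\right)\right) = - \left(-81\right) \left(-92 - -120\right) = - \left(-81\right) \left(-92 + 120\right) = - \left(-81\right) 28 = \left(-1\right) \left(-2268\right) = 2268$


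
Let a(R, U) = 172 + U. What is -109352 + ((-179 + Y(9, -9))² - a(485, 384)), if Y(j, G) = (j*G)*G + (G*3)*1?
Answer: 163621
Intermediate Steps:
Y(j, G) = 3*G + j*G² (Y(j, G) = (G*j)*G + (3*G)*1 = j*G² + 3*G = 3*G + j*G²)
-109352 + ((-179 + Y(9, -9))² - a(485, 384)) = -109352 + ((-179 - 9*(3 - 9*9))² - (172 + 384)) = -109352 + ((-179 - 9*(3 - 81))² - 1*556) = -109352 + ((-179 - 9*(-78))² - 556) = -109352 + ((-179 + 702)² - 556) = -109352 + (523² - 556) = -109352 + (273529 - 556) = -109352 + 272973 = 163621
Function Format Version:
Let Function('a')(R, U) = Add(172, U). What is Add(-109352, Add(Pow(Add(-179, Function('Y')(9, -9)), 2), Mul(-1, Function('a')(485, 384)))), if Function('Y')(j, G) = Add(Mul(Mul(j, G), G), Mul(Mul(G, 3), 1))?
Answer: 163621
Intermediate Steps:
Function('Y')(j, G) = Add(Mul(3, G), Mul(j, Pow(G, 2))) (Function('Y')(j, G) = Add(Mul(Mul(G, j), G), Mul(Mul(3, G), 1)) = Add(Mul(j, Pow(G, 2)), Mul(3, G)) = Add(Mul(3, G), Mul(j, Pow(G, 2))))
Add(-109352, Add(Pow(Add(-179, Function('Y')(9, -9)), 2), Mul(-1, Function('a')(485, 384)))) = Add(-109352, Add(Pow(Add(-179, Mul(-9, Add(3, Mul(-9, 9)))), 2), Mul(-1, Add(172, 384)))) = Add(-109352, Add(Pow(Add(-179, Mul(-9, Add(3, -81))), 2), Mul(-1, 556))) = Add(-109352, Add(Pow(Add(-179, Mul(-9, -78)), 2), -556)) = Add(-109352, Add(Pow(Add(-179, 702), 2), -556)) = Add(-109352, Add(Pow(523, 2), -556)) = Add(-109352, Add(273529, -556)) = Add(-109352, 272973) = 163621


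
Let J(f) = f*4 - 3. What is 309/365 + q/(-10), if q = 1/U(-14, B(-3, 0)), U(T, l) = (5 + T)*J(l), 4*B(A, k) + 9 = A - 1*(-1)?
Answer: 15559/18396 ≈ 0.84578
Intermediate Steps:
J(f) = -3 + 4*f (J(f) = 4*f - 3 = -3 + 4*f)
B(A, k) = -2 + A/4 (B(A, k) = -9/4 + (A - 1*(-1))/4 = -9/4 + (A + 1)/4 = -9/4 + (1 + A)/4 = -9/4 + (1/4 + A/4) = -2 + A/4)
U(T, l) = (-3 + 4*l)*(5 + T) (U(T, l) = (5 + T)*(-3 + 4*l) = (-3 + 4*l)*(5 + T))
q = 1/126 (q = 1/((-3 + 4*(-2 + (1/4)*(-3)))*(5 - 14)) = 1/((-3 + 4*(-2 - 3/4))*(-9)) = 1/((-3 + 4*(-11/4))*(-9)) = 1/((-3 - 11)*(-9)) = 1/(-14*(-9)) = 1/126 ≈ 0.0079365)
309/365 + q/(-10) = 309/365 + (1/126)/(-10) = 309*(1/365) + (1/126)*(-1/10) = 309/365 - 1/1260 = 15559/18396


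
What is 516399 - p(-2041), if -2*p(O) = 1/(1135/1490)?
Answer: 117222722/227 ≈ 5.1640e+5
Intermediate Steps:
p(O) = -149/227 (p(O) = -1/(2*(1135/1490)) = -1/(2*(1135*(1/1490))) = -1/(2*227/298) = -½*298/227 = -149/227)
516399 - p(-2041) = 516399 - 1*(-149/227) = 516399 + 149/227 = 117222722/227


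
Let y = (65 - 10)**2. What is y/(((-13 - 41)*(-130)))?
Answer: 605/1404 ≈ 0.43091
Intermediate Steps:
y = 3025 (y = 55**2 = 3025)
y/(((-13 - 41)*(-130))) = 3025/(((-13 - 41)*(-130))) = 3025/((-54*(-130))) = 3025/7020 = 3025*(1/7020) = 605/1404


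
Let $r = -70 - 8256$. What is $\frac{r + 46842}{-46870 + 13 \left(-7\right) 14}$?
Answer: $- \frac{9629}{12036} \approx -0.80002$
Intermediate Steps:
$r = -8326$ ($r = -70 - 8256 = -8326$)
$\frac{r + 46842}{-46870 + 13 \left(-7\right) 14} = \frac{-8326 + 46842}{-46870 + 13 \left(-7\right) 14} = \frac{38516}{-46870 - 1274} = \frac{38516}{-48144} = 38516 \left(- \frac{1}{48144}\right) = - \frac{9629}{12036}$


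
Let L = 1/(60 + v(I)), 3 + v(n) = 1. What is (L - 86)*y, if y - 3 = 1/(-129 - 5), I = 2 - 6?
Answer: -1999787/7772 ≈ -257.31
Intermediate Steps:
I = -4
v(n) = -2 (v(n) = -3 + 1 = -2)
y = 401/134 (y = 3 + 1/(-129 - 5) = 3 + 1/(-134) = 3 - 1/134 = 401/134 ≈ 2.9925)
L = 1/58 (L = 1/(60 - 2) = 1/58 ≈ 0.017241)
(L - 86)*y = (1/58 - 86)*(401/134) = -4987/58*401/134 = -1999787/7772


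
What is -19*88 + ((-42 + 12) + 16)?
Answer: -1686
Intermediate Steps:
-19*88 + ((-42 + 12) + 16) = -1672 + (-30 + 16) = -1672 - 14 = -1686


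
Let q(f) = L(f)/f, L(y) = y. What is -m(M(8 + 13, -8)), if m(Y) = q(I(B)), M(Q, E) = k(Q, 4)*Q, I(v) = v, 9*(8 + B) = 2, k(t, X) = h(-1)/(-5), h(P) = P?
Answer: -1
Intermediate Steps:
k(t, X) = ⅕ (k(t, X) = -1/(-5) = -1*(-⅕) = ⅕)
B = -70/9 (B = -8 + (⅑)*2 = -8 + 2/9 = -70/9 ≈ -7.7778)
M(Q, E) = Q/5
q(f) = 1 (q(f) = f/f = 1)
m(Y) = 1
-m(M(8 + 13, -8)) = -1*1 = -1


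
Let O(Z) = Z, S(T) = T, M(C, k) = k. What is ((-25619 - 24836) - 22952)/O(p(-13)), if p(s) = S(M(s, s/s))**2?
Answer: -73407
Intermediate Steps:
p(s) = 1 (p(s) = (s/s)**2 = 1**2 = 1)
((-25619 - 24836) - 22952)/O(p(-13)) = ((-25619 - 24836) - 22952)/1 = (-50455 - 22952)*1 = -73407*1 = -73407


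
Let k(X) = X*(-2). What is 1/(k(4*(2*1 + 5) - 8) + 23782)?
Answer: 1/23742 ≈ 4.2119e-5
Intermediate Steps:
k(X) = -2*X
1/(k(4*(2*1 + 5) - 8) + 23782) = 1/(-2*(4*(2*1 + 5) - 8) + 23782) = 1/(-2*(4*(2 + 5) - 8) + 23782) = 1/(-2*(4*7 - 8) + 23782) = 1/(-2*(28 - 8) + 23782) = 1/(-2*20 + 23782) = 1/(-40 + 23782) = 1/23742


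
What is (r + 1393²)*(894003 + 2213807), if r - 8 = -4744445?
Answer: -8714261946280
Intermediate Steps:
r = -4744437 (r = 8 - 4744445 = -4744437)
(r + 1393²)*(894003 + 2213807) = (-4744437 + 1393²)*(894003 + 2213807) = (-4744437 + 1940449)*3107810 = -2803988*3107810 = -8714261946280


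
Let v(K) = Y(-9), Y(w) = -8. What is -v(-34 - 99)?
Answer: 8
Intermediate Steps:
v(K) = -8
-v(-34 - 99) = -1*(-8) = 8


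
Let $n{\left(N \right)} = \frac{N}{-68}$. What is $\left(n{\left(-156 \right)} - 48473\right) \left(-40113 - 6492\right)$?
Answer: $\frac{38402613210}{17} \approx 2.259 \cdot 10^{9}$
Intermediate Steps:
$n{\left(N \right)} = - \frac{N}{68}$ ($n{\left(N \right)} = N \left(- \frac{1}{68}\right) = - \frac{N}{68}$)
$\left(n{\left(-156 \right)} - 48473\right) \left(-40113 - 6492\right) = \left(\left(- \frac{1}{68}\right) \left(-156\right) - 48473\right) \left(-40113 - 6492\right) = \left(\frac{39}{17} - 48473\right) \left(-46605\right) = \left(- \frac{824002}{17}\right) \left(-46605\right) = \frac{38402613210}{17}$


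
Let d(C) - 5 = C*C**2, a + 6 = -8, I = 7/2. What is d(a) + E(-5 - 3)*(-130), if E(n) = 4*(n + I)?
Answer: -399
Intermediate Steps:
I = 7/2 (I = 7*(1/2) = 7/2 ≈ 3.5000)
E(n) = 14 + 4*n (E(n) = 4*(n + 7/2) = 4*(7/2 + n) = 14 + 4*n)
a = -14 (a = -6 - 8 = -14)
d(C) = 5 + C**3 (d(C) = 5 + C*C**2 = 5 + C**3)
d(a) + E(-5 - 3)*(-130) = (5 + (-14)**3) + (14 + 4*(-5 - 3))*(-130) = (5 - 2744) + (14 + 4*(-8))*(-130) = -2739 + (14 - 32)*(-130) = -2739 - 18*(-130) = -2739 + 2340 = -399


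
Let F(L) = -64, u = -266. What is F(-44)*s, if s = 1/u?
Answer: 32/133 ≈ 0.24060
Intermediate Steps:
s = -1/266 (s = 1/(-266) = -1/266 ≈ -0.0037594)
F(-44)*s = -64*(-1/266) = 32/133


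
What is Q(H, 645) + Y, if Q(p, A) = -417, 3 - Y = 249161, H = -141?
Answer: -249575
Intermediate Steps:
Y = -249158 (Y = 3 - 1*249161 = 3 - 249161 = -249158)
Q(H, 645) + Y = -417 - 249158 = -249575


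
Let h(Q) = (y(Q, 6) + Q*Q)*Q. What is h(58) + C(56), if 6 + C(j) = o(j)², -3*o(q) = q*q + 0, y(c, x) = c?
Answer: 11620726/9 ≈ 1.2912e+6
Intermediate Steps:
o(q) = -q²/3 (o(q) = -(q*q + 0)/3 = -(q² + 0)/3 = -q²/3)
h(Q) = Q*(Q + Q²) (h(Q) = (Q + Q*Q)*Q = (Q + Q²)*Q = Q*(Q + Q²))
C(j) = -6 + j⁴/9 (C(j) = -6 + (-j²/3)² = -6 + j⁴/9)
h(58) + C(56) = 58²*(1 + 58) + (-6 + (⅑)*56⁴) = 3364*59 + (-6 + (⅑)*9834496) = 198476 + (-6 + 9834496/9) = 198476 + 9834442/9 = 11620726/9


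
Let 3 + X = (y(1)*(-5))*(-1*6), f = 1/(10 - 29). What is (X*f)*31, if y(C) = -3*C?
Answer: 2883/19 ≈ 151.74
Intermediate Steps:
f = -1/19 (f = 1/(-19) = -1/19 ≈ -0.052632)
X = -93 (X = -3 + (-3*1*(-5))*(-1*6) = -3 - 3*(-5)*(-6) = -3 + 15*(-6) = -3 - 90 = -93)
(X*f)*31 = -93*(-1/19)*31 = (93/19)*31 = 2883/19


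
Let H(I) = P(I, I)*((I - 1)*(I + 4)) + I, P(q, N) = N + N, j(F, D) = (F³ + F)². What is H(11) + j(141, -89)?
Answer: 7858838506355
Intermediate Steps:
j(F, D) = (F + F³)²
P(q, N) = 2*N
H(I) = I + 2*I*(-1 + I)*(4 + I) (H(I) = (2*I)*((I - 1)*(I + 4)) + I = (2*I)*((-1 + I)*(4 + I)) + I = 2*I*(-1 + I)*(4 + I) + I = I + 2*I*(-1 + I)*(4 + I))
H(11) + j(141, -89) = 11*(-7 + 2*11² + 6*11) + 141²*(1 + 141²)² = 11*(-7 + 2*121 + 66) + 19881*(1 + 19881)² = 11*(-7 + 242 + 66) + 19881*19882² = 11*301 + 19881*395293924 = 3311 + 7858838503044 = 7858838506355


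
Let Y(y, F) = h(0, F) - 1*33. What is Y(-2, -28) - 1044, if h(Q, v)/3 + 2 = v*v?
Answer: 1269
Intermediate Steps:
h(Q, v) = -6 + 3*v² (h(Q, v) = -6 + 3*(v*v) = -6 + 3*v²)
Y(y, F) = -39 + 3*F² (Y(y, F) = (-6 + 3*F²) - 1*33 = (-6 + 3*F²) - 33 = -39 + 3*F²)
Y(-2, -28) - 1044 = (-39 + 3*(-28)²) - 1044 = (-39 + 3*784) - 1044 = (-39 + 2352) - 1044 = 2313 - 1044 = 1269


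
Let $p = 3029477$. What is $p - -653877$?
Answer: $3683354$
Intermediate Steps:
$p - -653877 = 3029477 - -653877 = 3029477 + 653877 = 3683354$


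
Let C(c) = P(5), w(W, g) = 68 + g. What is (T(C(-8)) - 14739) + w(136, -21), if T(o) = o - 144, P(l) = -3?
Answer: -14839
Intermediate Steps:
C(c) = -3
T(o) = -144 + o
(T(C(-8)) - 14739) + w(136, -21) = ((-144 - 3) - 14739) + (68 - 21) = (-147 - 14739) + 47 = -14886 + 47 = -14839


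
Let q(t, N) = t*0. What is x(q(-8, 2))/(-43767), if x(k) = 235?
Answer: -235/43767 ≈ -0.0053693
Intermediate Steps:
q(t, N) = 0
x(q(-8, 2))/(-43767) = 235/(-43767) = 235*(-1/43767) = -235/43767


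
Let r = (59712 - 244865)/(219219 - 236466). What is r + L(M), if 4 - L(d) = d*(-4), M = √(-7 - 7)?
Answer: 254141/17247 + 4*I*√14 ≈ 14.735 + 14.967*I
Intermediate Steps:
M = I*√14 (M = √(-14) = I*√14 ≈ 3.7417*I)
L(d) = 4 + 4*d (L(d) = 4 - d*(-4) = 4 - (-4)*d = 4 + 4*d)
r = 185153/17247 (r = -185153/(-17247) = -185153*(-1/17247) = 185153/17247 ≈ 10.735)
r + L(M) = 185153/17247 + (4 + 4*(I*√14)) = 185153/17247 + (4 + 4*I*√14) = 254141/17247 + 4*I*√14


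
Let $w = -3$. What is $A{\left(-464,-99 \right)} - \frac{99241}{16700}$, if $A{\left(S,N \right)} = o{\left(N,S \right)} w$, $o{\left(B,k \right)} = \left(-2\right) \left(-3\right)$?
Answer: $- \frac{399841}{16700} \approx -23.943$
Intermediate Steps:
$o{\left(B,k \right)} = 6$
$A{\left(S,N \right)} = -18$ ($A{\left(S,N \right)} = 6 \left(-3\right) = -18$)
$A{\left(-464,-99 \right)} - \frac{99241}{16700} = -18 - \frac{99241}{16700} = - \frac{399841}{16700}$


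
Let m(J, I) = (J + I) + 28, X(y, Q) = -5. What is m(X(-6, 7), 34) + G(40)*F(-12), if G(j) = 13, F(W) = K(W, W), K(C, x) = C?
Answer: -99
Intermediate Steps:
F(W) = W
m(J, I) = 28 + I + J (m(J, I) = (I + J) + 28 = 28 + I + J)
m(X(-6, 7), 34) + G(40)*F(-12) = (28 + 34 - 5) + 13*(-12) = 57 - 156 = -99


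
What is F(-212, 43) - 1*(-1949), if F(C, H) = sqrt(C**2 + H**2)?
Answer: 1949 + sqrt(46793) ≈ 2165.3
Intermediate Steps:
F(-212, 43) - 1*(-1949) = sqrt((-212)**2 + 43**2) - 1*(-1949) = sqrt(44944 + 1849) + 1949 = sqrt(46793) + 1949 = 1949 + sqrt(46793)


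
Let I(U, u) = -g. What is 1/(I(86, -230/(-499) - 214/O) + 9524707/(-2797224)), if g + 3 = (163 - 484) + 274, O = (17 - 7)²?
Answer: 2797224/130336493 ≈ 0.021462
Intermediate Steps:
O = 100 (O = 10² = 100)
g = -50 (g = -3 + ((163 - 484) + 274) = -3 + (-321 + 274) = -3 - 47 = -50)
I(U, u) = 50 (I(U, u) = -1*(-50) = 50)
1/(I(86, -230/(-499) - 214/O) + 9524707/(-2797224)) = 1/(50 + 9524707/(-2797224)) = 1/(50 + 9524707*(-1/2797224)) = 1/(50 - 9524707/2797224) = 1/(130336493/2797224) = 2797224/130336493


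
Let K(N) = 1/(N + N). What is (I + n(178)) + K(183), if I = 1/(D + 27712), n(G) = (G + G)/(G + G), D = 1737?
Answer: 10808149/10778334 ≈ 1.0028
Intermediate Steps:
K(N) = 1/(2*N)
n(G) = 1 (n(G) = (2*G)/((2*G)) = (2*G)*(1/(2*G)) = 1)
I = 1/29449 (I = 1/(1737 + 27712) = 1/29449 ≈ 3.3957e-5)
(I + n(178)) + K(183) = (1/29449 + 1) + (1/2)/183 = 29450/29449 + (1/2)*(1/183) = 29450/29449 + 1/366 = 10808149/10778334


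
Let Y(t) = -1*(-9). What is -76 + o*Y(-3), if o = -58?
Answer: -598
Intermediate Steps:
Y(t) = 9
-76 + o*Y(-3) = -76 - 58*9 = -76 - 522 = -598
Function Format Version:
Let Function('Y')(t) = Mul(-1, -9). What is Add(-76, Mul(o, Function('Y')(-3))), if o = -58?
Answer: -598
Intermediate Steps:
Function('Y')(t) = 9
Add(-76, Mul(o, Function('Y')(-3))) = Add(-76, Mul(-58, 9)) = Add(-76, -522) = -598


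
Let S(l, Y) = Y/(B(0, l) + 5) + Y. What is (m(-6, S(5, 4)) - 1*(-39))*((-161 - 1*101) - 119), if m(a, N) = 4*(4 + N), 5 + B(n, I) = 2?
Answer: -30099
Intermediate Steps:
B(n, I) = -3 (B(n, I) = -5 + 2 = -3)
S(l, Y) = 3*Y/2 (S(l, Y) = Y/(-3 + 5) + Y = Y/2 + Y = 3*Y/2)
m(a, N) = 16 + 4*N
(m(-6, S(5, 4)) - 1*(-39))*((-161 - 1*101) - 119) = ((16 + 4*((3/2)*4)) - 1*(-39))*((-161 - 1*101) - 119) = ((16 + 4*6) + 39)*((-161 - 101) - 119) = ((16 + 24) + 39)*(-262 - 119) = (40 + 39)*(-381) = 79*(-381) = -30099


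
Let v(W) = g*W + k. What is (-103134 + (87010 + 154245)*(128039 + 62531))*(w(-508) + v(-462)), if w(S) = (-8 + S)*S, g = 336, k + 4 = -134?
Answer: 4908291098455728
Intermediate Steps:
k = -138 (k = -4 - 134 = -138)
w(S) = S*(-8 + S)
v(W) = -138 + 336*W (v(W) = 336*W - 138 = -138 + 336*W)
(-103134 + (87010 + 154245)*(128039 + 62531))*(w(-508) + v(-462)) = (-103134 + (87010 + 154245)*(128039 + 62531))*(-508*(-8 - 508) + (-138 + 336*(-462))) = (-103134 + 241255*190570)*(-508*(-516) + (-138 - 155232)) = (-103134 + 45975965350)*(262128 - 155370) = 45975862216*106758 = 4908291098455728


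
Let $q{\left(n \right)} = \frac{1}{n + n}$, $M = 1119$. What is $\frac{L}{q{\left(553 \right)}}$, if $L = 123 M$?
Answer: $152226522$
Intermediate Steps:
$q{\left(n \right)} = \frac{1}{2 n}$
$L = 137637$ ($L = 123 \cdot 1119 = 137637$)
$\frac{L}{q{\left(553 \right)}} = \frac{137637}{\frac{1}{2} \cdot \frac{1}{553}} = 137637 \frac{1}{\frac{1}{1106}} = 137637 \cdot 1106 = 152226522$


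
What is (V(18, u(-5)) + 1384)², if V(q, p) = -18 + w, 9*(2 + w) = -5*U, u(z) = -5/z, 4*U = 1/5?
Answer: 2411104609/1296 ≈ 1.8604e+6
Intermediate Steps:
U = 1/20 (U = (¼)/5 = (¼)*(⅕) = 1/20 ≈ 0.050000)
w = -73/36 (w = -2 + (-5*1/20)/9 = -2 + (⅑)*(-¼) = -2 - 1/36 = -73/36 ≈ -2.0278)
V(q, p) = -721/36 (V(q, p) = -18 - 73/36 = -721/36)
(V(18, u(-5)) + 1384)² = (-721/36 + 1384)² = (49103/36)² = 2411104609/1296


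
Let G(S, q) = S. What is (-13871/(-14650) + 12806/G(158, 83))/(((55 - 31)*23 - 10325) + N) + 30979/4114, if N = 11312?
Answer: 4630752030323/610641585675 ≈ 7.5834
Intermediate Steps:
(-13871/(-14650) + 12806/G(158, 83))/(((55 - 31)*23 - 10325) + N) + 30979/4114 = (-13871/(-14650) + 12806/158)/(((55 - 31)*23 - 10325) + 11312) + 30979/4114 = (-13871*(-1/14650) + 12806*(1/158))/((24*23 - 10325) + 11312) + 30979*(1/4114) = (13871/14650 + 6403/79)/((552 - 10325) + 11312) + 30979/4114 = 94899759/(1157350*(-9773 + 11312)) + 30979/4114 = (94899759/1157350)/1539 + 30979/4114 = (94899759/1157350)*(1/1539) + 30979/4114 = 31633253/593720550 + 30979/4114 = 4630752030323/610641585675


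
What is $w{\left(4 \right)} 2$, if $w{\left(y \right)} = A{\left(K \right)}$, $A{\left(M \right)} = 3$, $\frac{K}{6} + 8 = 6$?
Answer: $6$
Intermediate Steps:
$K = -12$ ($K = -48 + 6 \cdot 6 = -48 + 36 = -12$)
$w{\left(y \right)} = 3$
$w{\left(4 \right)} 2 = 3 \cdot 2 = 6$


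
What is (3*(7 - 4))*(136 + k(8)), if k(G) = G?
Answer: 1296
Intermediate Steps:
(3*(7 - 4))*(136 + k(8)) = (3*(7 - 4))*(136 + 8) = (3*3)*144 = 9*144 = 1296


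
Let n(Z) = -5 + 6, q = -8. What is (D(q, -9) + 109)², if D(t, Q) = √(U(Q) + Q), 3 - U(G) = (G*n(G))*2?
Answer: 11893 + 436*√3 ≈ 12648.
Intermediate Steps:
n(Z) = 1
U(G) = 3 - 2*G (U(G) = 3 - G*1*2 = 3 - G*2 = 3 - 2*G)
D(t, Q) = √(3 - Q) (D(t, Q) = √((3 - 2*Q) + Q) = √(3 - Q))
(D(q, -9) + 109)² = (√(3 - 1*(-9)) + 109)² = (√(3 + 9) + 109)² = (√12 + 109)² = (2*√3 + 109)² = (109 + 2*√3)²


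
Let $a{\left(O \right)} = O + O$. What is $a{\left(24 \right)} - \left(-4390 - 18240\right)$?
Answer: $22678$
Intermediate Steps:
$a{\left(O \right)} = 2 O$
$a{\left(24 \right)} - \left(-4390 - 18240\right) = 2 \cdot 24 - \left(-4390 - 18240\right) = 48 - \left(-4390 - 18240\right) = 48 - -22630 = 48 + 22630 = 22678$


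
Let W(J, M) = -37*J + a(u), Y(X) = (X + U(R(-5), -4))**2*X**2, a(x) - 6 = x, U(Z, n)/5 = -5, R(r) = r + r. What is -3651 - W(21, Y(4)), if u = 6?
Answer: -2886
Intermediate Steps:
R(r) = 2*r
U(Z, n) = -25 (U(Z, n) = 5*(-5) = -25)
a(x) = 6 + x
Y(X) = X**2*(-25 + X)**2 (Y(X) = (X - 25)**2*X**2 = (-25 + X)**2*X**2 = X**2*(-25 + X)**2)
W(J, M) = 12 - 37*J (W(J, M) = -37*J + (6 + 6) = -37*J + 12 = 12 - 37*J)
-3651 - W(21, Y(4)) = -3651 - (12 - 37*21) = -3651 - (12 - 777) = -3651 - 1*(-765) = -3651 + 765 = -2886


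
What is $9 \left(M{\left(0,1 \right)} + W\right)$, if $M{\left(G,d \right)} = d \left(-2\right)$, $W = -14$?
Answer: $-144$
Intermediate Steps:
$M{\left(G,d \right)} = - 2 d$
$9 \left(M{\left(0,1 \right)} + W\right) = 9 \left(\left(-2\right) 1 - 14\right) = 9 \left(-2 - 14\right) = 9 \left(-16\right) = -144$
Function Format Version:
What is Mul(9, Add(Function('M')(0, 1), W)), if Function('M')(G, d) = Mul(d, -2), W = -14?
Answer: -144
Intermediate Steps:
Function('M')(G, d) = Mul(-2, d)
Mul(9, Add(Function('M')(0, 1), W)) = Mul(9, Add(Mul(-2, 1), -14)) = Mul(9, Add(-2, -14)) = Mul(9, -16) = -144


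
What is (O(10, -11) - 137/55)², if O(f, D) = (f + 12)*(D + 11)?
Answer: 18769/3025 ≈ 6.2046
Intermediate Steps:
O(f, D) = (11 + D)*(12 + f) (O(f, D) = (12 + f)*(11 + D) = (11 + D)*(12 + f))
(O(10, -11) - 137/55)² = ((132 + 11*10 + 12*(-11) - 11*10) - 137/55)² = ((132 + 110 - 132 - 110) - 137*1/55)² = (0 - 137/55)² = (-137/55)² = 18769/3025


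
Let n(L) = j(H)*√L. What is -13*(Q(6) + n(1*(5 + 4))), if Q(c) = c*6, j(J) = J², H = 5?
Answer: -1443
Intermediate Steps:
Q(c) = 6*c
n(L) = 25*√L (n(L) = 5²*√L = 25*√L)
-13*(Q(6) + n(1*(5 + 4))) = -13*(6*6 + 25*√(1*(5 + 4))) = -13*(36 + 25*√(1*9)) = -13*(36 + 25*√9) = -13*(36 + 25*3) = -13*(36 + 75) = -13*111 = -1443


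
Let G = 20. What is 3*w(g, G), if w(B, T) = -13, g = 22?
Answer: -39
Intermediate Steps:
3*w(g, G) = 3*(-13) = -39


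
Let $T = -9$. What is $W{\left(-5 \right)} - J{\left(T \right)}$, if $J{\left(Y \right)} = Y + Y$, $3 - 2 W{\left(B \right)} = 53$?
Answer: $-7$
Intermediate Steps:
$W{\left(B \right)} = -25$ ($W{\left(B \right)} = \frac{3}{2} - \frac{53}{2} = -25$)
$J{\left(Y \right)} = 2 Y$
$W{\left(-5 \right)} - J{\left(T \right)} = -25 - 2 \left(-9\right) = -25 - -18 = -25 + 18 = -7$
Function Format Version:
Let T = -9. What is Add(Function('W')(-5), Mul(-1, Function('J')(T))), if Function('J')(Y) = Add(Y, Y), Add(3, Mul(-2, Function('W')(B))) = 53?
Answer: -7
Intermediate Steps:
Function('W')(B) = -25 (Function('W')(B) = Add(Rational(3, 2), Mul(Rational(-1, 2), 53)) = Add(Rational(3, 2), Rational(-53, 2)) = -25)
Function('J')(Y) = Mul(2, Y)
Add(Function('W')(-5), Mul(-1, Function('J')(T))) = Add(-25, Mul(-1, Mul(2, -9))) = Add(-25, Mul(-1, -18)) = Add(-25, 18) = -7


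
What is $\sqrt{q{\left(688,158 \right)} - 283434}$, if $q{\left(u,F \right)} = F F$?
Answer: $i \sqrt{258470} \approx 508.4 i$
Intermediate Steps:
$q{\left(u,F \right)} = F^{2}$
$\sqrt{q{\left(688,158 \right)} - 283434} = \sqrt{158^{2} - 283434} = \sqrt{24964 - 283434} = \sqrt{-258470} = i \sqrt{258470}$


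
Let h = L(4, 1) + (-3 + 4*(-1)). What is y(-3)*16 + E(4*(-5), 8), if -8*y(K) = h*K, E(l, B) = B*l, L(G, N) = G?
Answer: -178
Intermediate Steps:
h = -3 (h = 4 + (-3 + 4*(-1)) = 4 + (-3 - 4) = 4 - 7 = -3)
y(K) = 3*K/8 (y(K) = -(-3)*K/8 = 3*K/8)
y(-3)*16 + E(4*(-5), 8) = ((3/8)*(-3))*16 + 8*(4*(-5)) = -9/8*16 + 8*(-20) = -18 - 160 = -178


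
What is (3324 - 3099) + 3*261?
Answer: 1008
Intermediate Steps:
(3324 - 3099) + 3*261 = 225 + 783 = 1008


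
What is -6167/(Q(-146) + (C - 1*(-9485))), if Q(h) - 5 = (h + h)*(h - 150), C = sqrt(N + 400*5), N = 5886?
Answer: -295775487/4600511099 + 6167*sqrt(7886)/9201022198 ≈ -0.064232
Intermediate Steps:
C = sqrt(7886) (C = sqrt(5886 + 400*5) = sqrt(5886 + 2000) = sqrt(7886) ≈ 88.803)
Q(h) = 5 + 2*h*(-150 + h) (Q(h) = 5 + (h + h)*(h - 150) = 5 + (2*h)*(-150 + h) = 5 + 2*h*(-150 + h))
-6167/(Q(-146) + (C - 1*(-9485))) = -6167/((5 - 300*(-146) + 2*(-146)**2) + (sqrt(7886) - 1*(-9485))) = -6167/((5 + 43800 + 2*21316) + (sqrt(7886) + 9485)) = -6167/((5 + 43800 + 42632) + (9485 + sqrt(7886))) = -6167/(86437 + (9485 + sqrt(7886))) = -6167/(95922 + sqrt(7886))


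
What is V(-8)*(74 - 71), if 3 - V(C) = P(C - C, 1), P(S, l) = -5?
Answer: 24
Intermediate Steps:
V(C) = 8 (V(C) = 3 - 1*(-5) = 3 + 5 = 8)
V(-8)*(74 - 71) = 8*(74 - 71) = 8*3 = 24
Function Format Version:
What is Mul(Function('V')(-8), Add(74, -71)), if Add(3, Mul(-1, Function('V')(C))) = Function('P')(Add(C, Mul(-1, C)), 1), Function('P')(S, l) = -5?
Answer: 24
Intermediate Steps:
Function('V')(C) = 8 (Function('V')(C) = Add(3, Mul(-1, -5)) = Add(3, 5) = 8)
Mul(Function('V')(-8), Add(74, -71)) = Mul(8, Add(74, -71)) = Mul(8, 3) = 24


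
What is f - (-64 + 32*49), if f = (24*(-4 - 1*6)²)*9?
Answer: 20096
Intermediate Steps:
f = 21600 (f = (24*(-4 - 6)²)*9 = (24*(-10)²)*9 = (24*100)*9 = 2400*9 = 21600)
f - (-64 + 32*49) = 21600 - (-64 + 32*49) = 21600 - (-64 + 1568) = 21600 - 1*1504 = 21600 - 1504 = 20096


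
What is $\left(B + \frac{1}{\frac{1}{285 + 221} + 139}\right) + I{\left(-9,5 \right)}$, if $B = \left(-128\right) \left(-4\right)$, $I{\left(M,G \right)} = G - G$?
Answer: $\frac{36012026}{70335} \approx 512.01$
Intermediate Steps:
$I{\left(M,G \right)} = 0$
$B = 512$
$\left(B + \frac{1}{\frac{1}{285 + 221} + 139}\right) + I{\left(-9,5 \right)} = \left(512 + \frac{1}{\frac{1}{285 + 221} + 139}\right) + 0 = \left(512 + \frac{1}{\frac{1}{506} + 139}\right) + 0 = \left(512 + \frac{1}{\frac{70335}{506}}\right) + 0 = \left(512 + \frac{506}{70335}\right) + 0 = \frac{36012026}{70335} + 0 = \frac{36012026}{70335}$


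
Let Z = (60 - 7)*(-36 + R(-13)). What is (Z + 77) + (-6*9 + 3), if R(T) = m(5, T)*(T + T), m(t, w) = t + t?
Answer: -15662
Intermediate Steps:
m(t, w) = 2*t
R(T) = 20*T (R(T) = (2*5)*(T + T) = 10*(2*T) = 20*T)
Z = -15688 (Z = (60 - 7)*(-36 + 20*(-13)) = 53*(-36 - 260) = 53*(-296) = -15688)
(Z + 77) + (-6*9 + 3) = (-15688 + 77) + (-6*9 + 3) = -15611 + (-54 + 3) = -15611 - 51 = -15662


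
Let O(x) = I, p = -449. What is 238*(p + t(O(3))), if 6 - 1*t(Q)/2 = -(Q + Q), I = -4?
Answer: -107814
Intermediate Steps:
O(x) = -4
t(Q) = 12 + 4*Q (t(Q) = 12 - (-2)*(Q + Q) = 12 - (-2)*2*Q = 12 - (-4)*Q = 12 + 4*Q)
238*(p + t(O(3))) = 238*(-449 + (12 + 4*(-4))) = 238*(-449 + (12 - 16)) = 238*(-449 - 4) = 238*(-453) = -107814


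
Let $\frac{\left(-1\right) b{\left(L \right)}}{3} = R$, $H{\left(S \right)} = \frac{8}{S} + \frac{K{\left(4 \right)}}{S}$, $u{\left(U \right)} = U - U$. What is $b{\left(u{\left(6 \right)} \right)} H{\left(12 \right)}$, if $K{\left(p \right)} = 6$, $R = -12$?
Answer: $42$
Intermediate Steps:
$u{\left(U \right)} = 0$
$H{\left(S \right)} = \frac{14}{S}$ ($H{\left(S \right)} = \frac{8}{S} + \frac{6}{S} = \frac{14}{S}$)
$b{\left(L \right)} = 36$ ($b{\left(L \right)} = \left(-3\right) \left(-12\right) = 36$)
$b{\left(u{\left(6 \right)} \right)} H{\left(12 \right)} = 36 \cdot \frac{14}{12} = 36 \cdot 14 \cdot \frac{1}{12} = 36 \cdot \frac{7}{6} = 42$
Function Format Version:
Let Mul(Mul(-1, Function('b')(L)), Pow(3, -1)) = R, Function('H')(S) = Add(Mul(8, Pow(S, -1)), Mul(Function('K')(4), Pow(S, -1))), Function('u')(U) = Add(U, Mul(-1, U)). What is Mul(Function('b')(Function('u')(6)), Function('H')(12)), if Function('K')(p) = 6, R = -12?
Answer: 42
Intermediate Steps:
Function('u')(U) = 0
Function('H')(S) = Mul(14, Pow(S, -1)) (Function('H')(S) = Add(Mul(8, Pow(S, -1)), Mul(6, Pow(S, -1))) = Mul(14, Pow(S, -1)))
Function('b')(L) = 36 (Function('b')(L) = Mul(-3, -12) = 36)
Mul(Function('b')(Function('u')(6)), Function('H')(12)) = Mul(36, Mul(14, Pow(12, -1))) = Mul(36, Mul(14, Rational(1, 12))) = Mul(36, Rational(7, 6)) = 42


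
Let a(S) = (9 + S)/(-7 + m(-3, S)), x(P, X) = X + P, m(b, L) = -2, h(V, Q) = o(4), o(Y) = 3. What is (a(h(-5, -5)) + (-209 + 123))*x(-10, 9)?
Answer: 262/3 ≈ 87.333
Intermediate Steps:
h(V, Q) = 3
x(P, X) = P + X
a(S) = -1 - S/9 (a(S) = (9 + S)/(-7 - 2) = (9 + S)/(-9) = (9 + S)*(-1/9) = -1 - S/9)
(a(h(-5, -5)) + (-209 + 123))*x(-10, 9) = ((-1 - 1/9*3) + (-209 + 123))*(-10 + 9) = ((-1 - 1/3) - 86)*(-1) = (-4/3 - 86)*(-1) = -262/3*(-1) = 262/3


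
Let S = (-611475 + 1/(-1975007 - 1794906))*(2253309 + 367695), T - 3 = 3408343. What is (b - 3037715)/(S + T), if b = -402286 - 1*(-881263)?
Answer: 4823109824897/3020972682302554403 ≈ 1.5965e-6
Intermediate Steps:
T = 3408346 (T = 3 + 3408343 = 3408346)
b = 478977 (b = -402286 + 881263 = 478977)
S = -6041958213773002704/3769913 (S = (-611475 + 1/(-3769913))*2621004 = (-611475 - 1/3769913)*2621004 = -2305207551676/3769913*2621004 = -6041958213773002704/3769913 ≈ -1.6027e+12)
(b - 3037715)/(S + T) = (478977 - 3037715)/(-6041958213773002704/3769913 + 3408346) = -2558738/(-6041945364605108806/3769913) = -2558738*(-3769913/6041945364605108806) = 4823109824897/3020972682302554403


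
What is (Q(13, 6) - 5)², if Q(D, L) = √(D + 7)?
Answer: 45 - 20*√5 ≈ 0.27864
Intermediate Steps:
Q(D, L) = √(7 + D)
(Q(13, 6) - 5)² = (√(7 + 13) - 5)² = (√20 - 5)² = (2*√5 - 5)² = (-5 + 2*√5)²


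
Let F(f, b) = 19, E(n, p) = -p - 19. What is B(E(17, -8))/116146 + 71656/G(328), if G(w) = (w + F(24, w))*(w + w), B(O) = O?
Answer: 260001682/826204571 ≈ 0.31469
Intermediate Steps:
E(n, p) = -19 - p
G(w) = 2*w*(19 + w) (G(w) = (w + 19)*(w + w) = (19 + w)*(2*w) = 2*w*(19 + w))
B(E(17, -8))/116146 + 71656/G(328) = (-19 - 1*(-8))/116146 + 71656/((2*328*(19 + 328))) = (-19 + 8)*(1/116146) + 71656/((2*328*347)) = -11*1/116146 + 71656/227632 = -11/116146 + 71656*(1/227632) = -11/116146 + 8957/28454 = 260001682/826204571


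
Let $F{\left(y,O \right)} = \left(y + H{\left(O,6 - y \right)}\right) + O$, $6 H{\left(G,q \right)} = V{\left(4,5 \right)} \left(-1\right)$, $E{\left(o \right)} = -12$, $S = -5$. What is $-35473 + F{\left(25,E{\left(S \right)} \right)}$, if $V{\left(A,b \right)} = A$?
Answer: $- \frac{106382}{3} \approx -35461.0$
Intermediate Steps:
$H{\left(G,q \right)} = - \frac{2}{3}$ ($H{\left(G,q \right)} = \frac{4 \left(-1\right)}{6} = \frac{1}{6} \left(-4\right) = - \frac{2}{3}$)
$F{\left(y,O \right)} = - \frac{2}{3} + O + y$ ($F{\left(y,O \right)} = \left(y - \frac{2}{3}\right) + O = \left(- \frac{2}{3} + y\right) + O = - \frac{2}{3} + O + y$)
$-35473 + F{\left(25,E{\left(S \right)} \right)} = -35473 - - \frac{37}{3} = -35473 + \frac{37}{3} = - \frac{106382}{3}$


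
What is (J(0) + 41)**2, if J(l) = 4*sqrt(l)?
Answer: 1681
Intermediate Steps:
(J(0) + 41)**2 = (4*sqrt(0) + 41)**2 = (4*0 + 41)**2 = (0 + 41)**2 = 41**2 = 1681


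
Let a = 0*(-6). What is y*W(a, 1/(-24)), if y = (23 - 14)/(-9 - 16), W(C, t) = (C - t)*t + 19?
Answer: -10943/1600 ≈ -6.8394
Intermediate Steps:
a = 0
W(C, t) = 19 + t*(C - t) (W(C, t) = t*(C - t) + 19 = 19 + t*(C - t))
y = -9/25 (y = 9/(-25) = 9*(-1/25) = -9/25 ≈ -0.36000)
y*W(a, 1/(-24)) = -9*(19 - (1/(-24))² + 0*(1/(-24)))/25 = -9*(19 - (1*(-1/24))² + 0*(1*(-1/24)))/25 = -9*(19 - (-1/24)² + 0*(-1/24))/25 = -9*(19 - 1*1/576 + 0)/25 = -9*(19 - 1/576 + 0)/25 = -9/25*10943/576 = -10943/1600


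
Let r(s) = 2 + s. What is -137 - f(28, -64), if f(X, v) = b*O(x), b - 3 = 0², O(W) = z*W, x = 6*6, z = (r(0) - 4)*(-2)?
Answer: -569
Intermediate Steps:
z = 4 (z = ((2 + 0) - 4)*(-2) = (2 - 4)*(-2) = -2*(-2) = 4)
x = 36
O(W) = 4*W
b = 3 (b = 3 + 0² = 3 + 0 = 3)
f(X, v) = 432 (f(X, v) = 3*(4*36) = 3*144 = 432)
-137 - f(28, -64) = -137 - 1*432 = -137 - 432 = -569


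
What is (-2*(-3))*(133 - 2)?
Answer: 786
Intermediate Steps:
(-2*(-3))*(133 - 2) = 6*131 = 786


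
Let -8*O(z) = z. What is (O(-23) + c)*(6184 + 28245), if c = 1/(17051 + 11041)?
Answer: 5561350799/56184 ≈ 98985.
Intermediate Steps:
O(z) = -z/8
c = 1/28092 ≈ 3.5597e-5
(O(-23) + c)*(6184 + 28245) = (-1/8*(-23) + 1/28092)*(6184 + 28245) = (23/8 + 1/28092)*34429 = (161531/56184)*34429 = 5561350799/56184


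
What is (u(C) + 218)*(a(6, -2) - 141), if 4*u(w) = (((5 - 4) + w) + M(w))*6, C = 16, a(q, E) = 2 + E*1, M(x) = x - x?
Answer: -68667/2 ≈ -34334.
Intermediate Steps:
M(x) = 0
a(q, E) = 2 + E
u(w) = 3/2 + 3*w/2 (u(w) = ((((5 - 4) + w) + 0)*6)/4 = (((1 + w) + 0)*6)/4 = ((1 + w)*6)/4 = (6 + 6*w)/4 = 3/2 + 3*w/2)
(u(C) + 218)*(a(6, -2) - 141) = ((3/2 + (3/2)*16) + 218)*((2 - 2) - 141) = ((3/2 + 24) + 218)*(0 - 141) = (51/2 + 218)*(-141) = (487/2)*(-141) = -68667/2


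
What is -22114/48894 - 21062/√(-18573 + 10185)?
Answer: -11057/24447 + 10531*I*√233/699 ≈ -0.45228 + 229.97*I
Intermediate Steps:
-22114/48894 - 21062/√(-18573 + 10185) = -22114*1/48894 - 21062*(-I*√233/1398) = -11057/24447 - 21062*(-I*√233/1398) = -11057/24447 - (-10531)*I*√233/699 = -11057/24447 + 10531*I*√233/699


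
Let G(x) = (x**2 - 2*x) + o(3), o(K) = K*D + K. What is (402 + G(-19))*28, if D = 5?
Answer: 22932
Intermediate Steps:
o(K) = 6*K (o(K) = K*5 + K = 5*K + K = 6*K)
G(x) = 18 + x**2 - 2*x (G(x) = (x**2 - 2*x) + 6*3 = (x**2 - 2*x) + 18 = 18 + x**2 - 2*x)
(402 + G(-19))*28 = (402 + (18 + (-19)**2 - 2*(-19)))*28 = (402 + (18 + 361 + 38))*28 = (402 + 417)*28 = 819*28 = 22932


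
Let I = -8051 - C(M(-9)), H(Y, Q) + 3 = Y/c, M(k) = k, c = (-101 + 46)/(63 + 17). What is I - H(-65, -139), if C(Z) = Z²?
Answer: -90459/11 ≈ -8223.5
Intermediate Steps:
c = -11/16 (c = -55/80 = -55*1/80 = -11/16 ≈ -0.68750)
H(Y, Q) = -3 - 16*Y/11 (H(Y, Q) = -3 + Y/(-11/16) = -3 + Y*(-16/11) = -3 - 16*Y/11)
I = -8132 (I = -8051 - 1*(-9)² = -8051 - 1*81 = -8051 - 81 = -8132)
I - H(-65, -139) = -8132 - (-3 - 16/11*(-65)) = -8132 - (-3 + 1040/11) = -8132 - 1*1007/11 = -8132 - 1007/11 = -90459/11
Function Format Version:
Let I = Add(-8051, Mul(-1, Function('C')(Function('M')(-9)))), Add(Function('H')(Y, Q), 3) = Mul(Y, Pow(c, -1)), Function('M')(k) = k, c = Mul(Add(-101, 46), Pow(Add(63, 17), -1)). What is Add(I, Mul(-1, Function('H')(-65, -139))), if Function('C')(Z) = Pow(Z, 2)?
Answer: Rational(-90459, 11) ≈ -8223.5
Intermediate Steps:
c = Rational(-11, 16) (c = Mul(-55, Pow(80, -1)) = Mul(-55, Rational(1, 80)) = Rational(-11, 16) ≈ -0.68750)
Function('H')(Y, Q) = Add(-3, Mul(Rational(-16, 11), Y)) (Function('H')(Y, Q) = Add(-3, Mul(Y, Pow(Rational(-11, 16), -1))) = Add(-3, Mul(Y, Rational(-16, 11))) = Add(-3, Mul(Rational(-16, 11), Y)))
I = -8132 (I = Add(-8051, Mul(-1, Pow(-9, 2))) = Add(-8051, Mul(-1, 81)) = Add(-8051, -81) = -8132)
Add(I, Mul(-1, Function('H')(-65, -139))) = Add(-8132, Mul(-1, Add(-3, Mul(Rational(-16, 11), -65)))) = Add(-8132, Mul(-1, Add(-3, Rational(1040, 11)))) = Add(-8132, Mul(-1, Rational(1007, 11))) = Add(-8132, Rational(-1007, 11)) = Rational(-90459, 11)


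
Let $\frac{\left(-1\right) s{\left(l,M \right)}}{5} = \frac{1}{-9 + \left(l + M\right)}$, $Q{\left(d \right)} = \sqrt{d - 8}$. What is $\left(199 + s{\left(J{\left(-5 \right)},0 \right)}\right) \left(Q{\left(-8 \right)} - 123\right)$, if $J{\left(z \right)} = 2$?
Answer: $- \frac{171954}{7} + \frac{5592 i}{7} \approx -24565.0 + 798.86 i$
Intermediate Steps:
$Q{\left(d \right)} = \sqrt{-8 + d}$
$s{\left(l,M \right)} = - \frac{5}{-9 + M + l}$ ($s{\left(l,M \right)} = - \frac{5}{-9 + \left(l + M\right)} = - \frac{5}{-9 + \left(M + l\right)} = - \frac{5}{-9 + M + l}$)
$\left(199 + s{\left(J{\left(-5 \right)},0 \right)}\right) \left(Q{\left(-8 \right)} - 123\right) = \left(199 - \frac{5}{-9 + 0 + 2}\right) \left(\sqrt{-8 - 8} - 123\right) = \left(199 - \frac{5}{-7}\right) \left(\sqrt{-16} - 123\right) = \left(199 - - \frac{5}{7}\right) \left(4 i - 123\right) = \left(199 + \frac{5}{7}\right) \left(-123 + 4 i\right) = \frac{1398 \left(-123 + 4 i\right)}{7} = - \frac{171954}{7} + \frac{5592 i}{7}$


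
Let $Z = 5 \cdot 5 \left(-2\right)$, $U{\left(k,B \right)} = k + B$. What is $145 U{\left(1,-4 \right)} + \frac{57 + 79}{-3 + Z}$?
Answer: $- \frac{23191}{53} \approx -437.57$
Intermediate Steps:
$U{\left(k,B \right)} = B + k$
$Z = -50$ ($Z = 25 \left(-2\right) = -50$)
$145 U{\left(1,-4 \right)} + \frac{57 + 79}{-3 + Z} = 145 \left(-4 + 1\right) + \frac{57 + 79}{-3 - 50} = 145 \left(-3\right) + \frac{136}{-53} = -435 + 136 \left(- \frac{1}{53}\right) = -435 - \frac{136}{53} = - \frac{23191}{53}$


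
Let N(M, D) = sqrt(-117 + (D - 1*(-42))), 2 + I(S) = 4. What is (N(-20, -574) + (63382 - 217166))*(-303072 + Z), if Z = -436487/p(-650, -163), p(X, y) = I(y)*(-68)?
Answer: 783939026015/17 - 40781305*I*sqrt(649)/136 ≈ 4.6114e+10 - 7.6391e+6*I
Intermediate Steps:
I(S) = 2 (I(S) = -2 + 4 = 2)
N(M, D) = sqrt(-75 + D) (N(M, D) = sqrt(-117 + (D + 42)) = sqrt(-117 + (42 + D)) = sqrt(-75 + D))
p(X, y) = -136 (p(X, y) = 2*(-68) = -136)
Z = 436487/136 (Z = -436487/(-136) = -436487*(-1/136) = 436487/136 ≈ 3209.5)
(N(-20, -574) + (63382 - 217166))*(-303072 + Z) = (sqrt(-75 - 574) + (63382 - 217166))*(-303072 + 436487/136) = (sqrt(-649) - 153784)*(-40781305/136) = (I*sqrt(649) - 153784)*(-40781305/136) = (-153784 + I*sqrt(649))*(-40781305/136) = 783939026015/17 - 40781305*I*sqrt(649)/136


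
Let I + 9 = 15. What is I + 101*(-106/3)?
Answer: -10688/3 ≈ -3562.7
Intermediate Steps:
I = 6 (I = -9 + 15 = 6)
I + 101*(-106/3) = 6 + 101*(-106/3) = 6 - 10706/3 = -10688/3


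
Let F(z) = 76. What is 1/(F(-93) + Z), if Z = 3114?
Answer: 1/3190 ≈ 0.00031348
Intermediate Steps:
1/(F(-93) + Z) = 1/(76 + 3114) = 1/3190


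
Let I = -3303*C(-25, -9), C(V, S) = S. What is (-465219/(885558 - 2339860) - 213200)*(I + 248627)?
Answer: -43152764283808037/727151 ≈ -5.9345e+10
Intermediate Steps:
I = 29727 (I = -3303*(-9) = 29727)
(-465219/(885558 - 2339860) - 213200)*(I + 248627) = (-465219/(885558 - 2339860) - 213200)*(29727 + 248627) = (-465219/(-1454302) - 213200)*278354 = (-465219*(-1/1454302) - 213200)*278354 = (465219/1454302 - 213200)*278354 = -310056721181/1454302*278354 = -43152764283808037/727151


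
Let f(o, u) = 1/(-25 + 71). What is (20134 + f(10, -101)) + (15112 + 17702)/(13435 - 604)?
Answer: 3961710853/196742 ≈ 20137.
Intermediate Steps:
f(o, u) = 1/46
(20134 + f(10, -101)) + (15112 + 17702)/(13435 - 604) = (20134 + 1/46) + (15112 + 17702)/(13435 - 604) = 926165/46 + 32814/12831 = 926165/46 + 32814*(1/12831) = 926165/46 + 10938/4277 = 3961710853/196742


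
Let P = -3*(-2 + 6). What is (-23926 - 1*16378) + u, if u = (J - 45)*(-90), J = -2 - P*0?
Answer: -36074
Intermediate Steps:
P = -12 (P = -3*4 = -12)
J = -2 (J = -2 - (-12)*0 = -2 - 1*0 = -2 + 0 = -2)
u = 4230 (u = (-2 - 45)*(-90) = -47*(-90) = 4230)
(-23926 - 1*16378) + u = (-23926 - 1*16378) + 4230 = (-23926 - 16378) + 4230 = -40304 + 4230 = -36074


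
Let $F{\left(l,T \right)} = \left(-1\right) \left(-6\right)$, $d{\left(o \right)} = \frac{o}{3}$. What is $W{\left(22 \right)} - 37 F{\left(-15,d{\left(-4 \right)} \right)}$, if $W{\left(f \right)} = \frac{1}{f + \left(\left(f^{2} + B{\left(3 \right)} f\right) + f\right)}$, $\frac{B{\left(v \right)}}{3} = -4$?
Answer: $- \frac{58607}{264} \approx -222.0$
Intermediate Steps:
$d{\left(o \right)} = \frac{o}{3}$ ($d{\left(o \right)} = o \frac{1}{3} = \frac{o}{3}$)
$B{\left(v \right)} = -12$ ($B{\left(v \right)} = 3 \left(-4\right) = -12$)
$F{\left(l,T \right)} = 6$
$W{\left(f \right)} = \frac{1}{f^{2} - 10 f}$ ($W{\left(f \right)} = \frac{1}{f + \left(\left(f^{2} - 12 f\right) + f\right)} = \frac{1}{f + \left(f^{2} - 11 f\right)} = \frac{1}{f^{2} - 10 f}$)
$W{\left(22 \right)} - 37 F{\left(-15,d{\left(-4 \right)} \right)} = \frac{1}{22 \left(-10 + 22\right)} - 222 = \frac{1}{22 \cdot 12} - 222 = \frac{1}{22} \cdot \frac{1}{12} - 222 = \frac{1}{264} - 222 = - \frac{58607}{264}$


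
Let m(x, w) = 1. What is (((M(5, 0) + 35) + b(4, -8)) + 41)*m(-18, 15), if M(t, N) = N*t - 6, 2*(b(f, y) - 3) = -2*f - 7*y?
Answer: 97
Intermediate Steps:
b(f, y) = 3 - f - 7*y/2 (b(f, y) = 3 + (-2*f - 7*y)/2 = 3 + (-7*y - 2*f)/2 = 3 + (-f - 7*y/2) = 3 - f - 7*y/2)
M(t, N) = -6 + N*t
(((M(5, 0) + 35) + b(4, -8)) + 41)*m(-18, 15) = ((((-6 + 0*5) + 35) + (3 - 1*4 - 7/2*(-8))) + 41)*1 = ((((-6 + 0) + 35) + (3 - 4 + 28)) + 41)*1 = (((-6 + 35) + 27) + 41)*1 = ((29 + 27) + 41)*1 = (56 + 41)*1 = 97*1 = 97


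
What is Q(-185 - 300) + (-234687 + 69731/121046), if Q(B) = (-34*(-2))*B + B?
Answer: -32458657261/121046 ≈ -2.6815e+5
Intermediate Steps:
Q(B) = 69*B (Q(B) = 68*B + B = 69*B)
Q(-185 - 300) + (-234687 + 69731/121046) = 69*(-185 - 300) + (-234687 + 69731/121046) = 69*(-485) + (-234687 + 69731*(1/121046)) = -33465 + (-234687 + 69731/121046) = -33465 - 28407852871/121046 = -32458657261/121046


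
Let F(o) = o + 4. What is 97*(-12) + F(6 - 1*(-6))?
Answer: -1148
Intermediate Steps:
F(o) = 4 + o
97*(-12) + F(6 - 1*(-6)) = 97*(-12) + (4 + (6 - 1*(-6))) = -1164 + (4 + (6 + 6)) = -1164 + (4 + 12) = -1164 + 16 = -1148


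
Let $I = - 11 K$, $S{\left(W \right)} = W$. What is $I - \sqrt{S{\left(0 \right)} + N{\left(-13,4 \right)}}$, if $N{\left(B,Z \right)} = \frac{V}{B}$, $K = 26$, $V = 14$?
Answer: $-286 - \frac{i \sqrt{182}}{13} \approx -286.0 - 1.0377 i$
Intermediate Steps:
$N{\left(B,Z \right)} = \frac{14}{B}$
$I = -286$ ($I = \left(-11\right) 26 = -286$)
$I - \sqrt{S{\left(0 \right)} + N{\left(-13,4 \right)}} = -286 - \sqrt{0 + \frac{14}{-13}} = -286 - \sqrt{0 + 14 \left(- \frac{1}{13}\right)} = -286 - \sqrt{0 - \frac{14}{13}} = -286 - \sqrt{- \frac{14}{13}} = -286 - \frac{i \sqrt{182}}{13}$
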